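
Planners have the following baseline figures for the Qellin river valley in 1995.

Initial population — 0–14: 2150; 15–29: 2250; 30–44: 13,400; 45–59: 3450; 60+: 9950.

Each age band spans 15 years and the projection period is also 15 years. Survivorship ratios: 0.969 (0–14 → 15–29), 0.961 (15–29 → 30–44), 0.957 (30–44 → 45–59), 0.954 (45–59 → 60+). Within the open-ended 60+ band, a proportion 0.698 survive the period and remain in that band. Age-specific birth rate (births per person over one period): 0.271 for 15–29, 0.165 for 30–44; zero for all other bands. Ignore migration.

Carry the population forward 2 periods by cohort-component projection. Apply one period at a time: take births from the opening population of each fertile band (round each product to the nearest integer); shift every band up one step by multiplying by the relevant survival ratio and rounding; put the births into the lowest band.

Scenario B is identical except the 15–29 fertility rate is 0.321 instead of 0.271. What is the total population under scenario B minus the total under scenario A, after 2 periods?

213

Numbering the bands 1..5 from youngest to oldest:
— Period 1 —
Births: 2250 × 0.271 = 610  |  13400 × 0.165 = 2211 — total 2821
Band 2: 2150 × 0.969 = 2083
Band 3: 2250 × 0.961 = 2162
Band 4: 13400 × 0.957 = 12824
Band 5: 3450 × 0.954 + 9950 × 0.698 = 3291 + 6945 = 10236
Giving 2821 / 2083 / 2162 / 12824 / 10236.
— Period 2 —
Births: 2083 × 0.271 = 564  |  2162 × 0.165 = 357 — total 921
Band 2: 2821 × 0.969 = 2734
Band 3: 2083 × 0.961 = 2002
Band 4: 2162 × 0.957 = 2069
Band 5: 12824 × 0.954 + 10236 × 0.698 = 12234 + 7145 = 19379
Giving 921 / 2734 / 2002 / 2069 / 19379.
Scenario A total after 2 periods: 27105
Scenario B projection —
— Period 1 —
Births: 2250 × 0.321 = 722  |  13400 × 0.165 = 2211 — total 2933
Band 2: 2150 × 0.969 = 2083
Band 3: 2250 × 0.961 = 2162
Band 4: 13400 × 0.957 = 12824
Band 5: 3450 × 0.954 + 9950 × 0.698 = 3291 + 6945 = 10236
Giving 2933 / 2083 / 2162 / 12824 / 10236.
— Period 2 —
Births: 2083 × 0.321 = 669  |  2162 × 0.165 = 357 — total 1026
Band 2: 2933 × 0.969 = 2842
Band 3: 2083 × 0.961 = 2002
Band 4: 2162 × 0.957 = 2069
Band 5: 12824 × 0.954 + 10236 × 0.698 = 12234 + 7145 = 19379
Giving 1026 / 2842 / 2002 / 2069 / 19379.
Scenario B total after 2 periods: 27318
Difference B − A = 27318 − 27105 = 213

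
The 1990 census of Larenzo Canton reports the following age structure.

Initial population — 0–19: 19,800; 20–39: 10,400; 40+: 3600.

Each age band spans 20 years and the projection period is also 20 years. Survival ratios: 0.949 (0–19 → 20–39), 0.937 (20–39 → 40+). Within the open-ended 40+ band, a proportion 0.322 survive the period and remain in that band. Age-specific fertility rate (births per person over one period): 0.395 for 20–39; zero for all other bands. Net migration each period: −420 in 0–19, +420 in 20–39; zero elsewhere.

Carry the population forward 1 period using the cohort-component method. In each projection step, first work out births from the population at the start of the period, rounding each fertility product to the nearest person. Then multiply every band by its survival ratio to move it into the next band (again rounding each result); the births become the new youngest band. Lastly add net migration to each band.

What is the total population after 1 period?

33802

[period 1]
Births: 10400 * 0.395 = 4108
20–39: 19800 * 0.949 = 18790
40+: 10400 * 0.937 + 3600 * 0.322 = 9745 + 1159 = 10904
Net migration: 0–19 − 420 → 3688; 20–39 + 420 → 19210
End of period: [3688, 19210, 10904]
Total after period 1: 3688 + 19210 + 10904 = 33802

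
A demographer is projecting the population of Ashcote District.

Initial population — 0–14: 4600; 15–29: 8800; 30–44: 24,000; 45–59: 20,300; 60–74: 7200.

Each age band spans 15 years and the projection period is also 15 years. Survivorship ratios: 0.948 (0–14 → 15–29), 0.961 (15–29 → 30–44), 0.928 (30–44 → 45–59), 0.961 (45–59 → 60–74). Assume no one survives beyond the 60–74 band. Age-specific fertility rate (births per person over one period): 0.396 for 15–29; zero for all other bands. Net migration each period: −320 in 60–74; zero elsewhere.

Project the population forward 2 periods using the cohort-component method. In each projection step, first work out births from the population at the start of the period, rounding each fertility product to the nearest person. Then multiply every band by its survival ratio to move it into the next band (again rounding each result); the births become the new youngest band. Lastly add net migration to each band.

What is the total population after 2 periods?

38153

— Period 1 —
Births: 8800 × 0.396 = 3485
15–29: 4600 × 0.948 = 4361
30–44: 8800 × 0.961 = 8457
45–59: 24000 × 0.928 = 22272
60–74: 20300 × 0.961 = 19508
Net migration: 60–74 − 320 → 19188
Giving 3485 / 4361 / 8457 / 22272 / 19188.
— Period 2 —
Births: 4361 × 0.396 = 1727
15–29: 3485 × 0.948 = 3304
30–44: 4361 × 0.961 = 4191
45–59: 8457 × 0.928 = 7848
60–74: 22272 × 0.961 = 21403
Net migration: 60–74 − 320 → 21083
Giving 1727 / 3304 / 4191 / 7848 / 21083.
Total after period 2: 1727 + 3304 + 4191 + 7848 + 21083 = 38153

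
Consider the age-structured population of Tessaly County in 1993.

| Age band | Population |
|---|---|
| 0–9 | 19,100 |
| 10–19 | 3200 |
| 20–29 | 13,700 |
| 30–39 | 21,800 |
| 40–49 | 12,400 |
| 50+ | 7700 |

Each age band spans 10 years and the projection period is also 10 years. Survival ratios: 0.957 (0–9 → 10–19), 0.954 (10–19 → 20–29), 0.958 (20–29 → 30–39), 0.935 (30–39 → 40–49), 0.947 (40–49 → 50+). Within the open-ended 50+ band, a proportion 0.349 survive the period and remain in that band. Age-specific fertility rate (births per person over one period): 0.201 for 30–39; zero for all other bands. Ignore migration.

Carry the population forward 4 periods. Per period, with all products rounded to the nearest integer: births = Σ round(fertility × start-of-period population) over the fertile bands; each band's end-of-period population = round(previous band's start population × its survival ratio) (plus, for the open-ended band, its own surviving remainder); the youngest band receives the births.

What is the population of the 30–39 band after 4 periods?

Let group 1 be 0–9 through group 6 = 50+.
Period 1:
Births: 21800 × 0.201 = 4382
Group 2: 19100 × 0.957 = 18279
Group 3: 3200 × 0.954 = 3053
Group 4: 13700 × 0.958 = 13125
Group 5: 21800 × 0.935 = 20383
Group 6: 12400 × 0.947 + 7700 × 0.349 = 11743 + 2687 = 14430
→ [4382, 18279, 3053, 13125, 20383, 14430]
Period 2:
Births: 13125 × 0.201 = 2638
Group 2: 4382 × 0.957 = 4194
Group 3: 18279 × 0.954 = 17438
Group 4: 3053 × 0.958 = 2925
Group 5: 13125 × 0.935 = 12272
Group 6: 20383 × 0.947 + 14430 × 0.349 = 19303 + 5036 = 24339
→ [2638, 4194, 17438, 2925, 12272, 24339]
Period 3:
Births: 2925 × 0.201 = 588
Group 2: 2638 × 0.957 = 2525
Group 3: 4194 × 0.954 = 4001
Group 4: 17438 × 0.958 = 16706
Group 5: 2925 × 0.935 = 2735
Group 6: 12272 × 0.947 + 24339 × 0.349 = 11622 + 8494 = 20116
→ [588, 2525, 4001, 16706, 2735, 20116]
Period 4:
Births: 16706 × 0.201 = 3358
Group 2: 588 × 0.957 = 563
Group 3: 2525 × 0.954 = 2409
Group 4: 4001 × 0.958 = 3833
Group 5: 16706 × 0.935 = 15620
Group 6: 2735 × 0.947 + 20116 × 0.349 = 2590 + 7020 = 9610
→ [3358, 563, 2409, 3833, 15620, 9610]

3833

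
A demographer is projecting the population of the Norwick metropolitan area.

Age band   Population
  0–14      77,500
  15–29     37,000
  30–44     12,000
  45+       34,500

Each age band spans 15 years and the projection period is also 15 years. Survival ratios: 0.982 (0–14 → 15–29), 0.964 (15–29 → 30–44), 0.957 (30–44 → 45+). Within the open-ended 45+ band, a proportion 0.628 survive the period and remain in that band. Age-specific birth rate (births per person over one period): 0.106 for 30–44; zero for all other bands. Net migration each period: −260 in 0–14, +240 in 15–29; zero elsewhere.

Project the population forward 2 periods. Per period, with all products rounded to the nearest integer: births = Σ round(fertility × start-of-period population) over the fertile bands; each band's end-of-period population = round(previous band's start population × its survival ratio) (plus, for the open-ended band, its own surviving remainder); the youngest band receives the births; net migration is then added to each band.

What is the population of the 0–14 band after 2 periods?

3521

Numbering the bands 1..4 from youngest to oldest:
Period 1:
Births: 12000 × 0.106 = 1272
Band 2: 77500 × 0.982 = 76105
Band 3: 37000 × 0.964 = 35668
Band 4: 12000 × 0.957 + 34500 × 0.628 = 11484 + 21666 = 33150
Net migration: Band 1 − 260 → 1012; Band 2 + 240 → 76345
End of period: [1012, 76345, 35668, 33150]
Period 2:
Births: 35668 × 0.106 = 3781
Band 2: 1012 × 0.982 = 994
Band 3: 76345 × 0.964 = 73597
Band 4: 35668 × 0.957 + 33150 × 0.628 = 34134 + 20818 = 54952
Net migration: Band 1 − 260 → 3521; Band 2 + 240 → 1234
End of period: [3521, 1234, 73597, 54952]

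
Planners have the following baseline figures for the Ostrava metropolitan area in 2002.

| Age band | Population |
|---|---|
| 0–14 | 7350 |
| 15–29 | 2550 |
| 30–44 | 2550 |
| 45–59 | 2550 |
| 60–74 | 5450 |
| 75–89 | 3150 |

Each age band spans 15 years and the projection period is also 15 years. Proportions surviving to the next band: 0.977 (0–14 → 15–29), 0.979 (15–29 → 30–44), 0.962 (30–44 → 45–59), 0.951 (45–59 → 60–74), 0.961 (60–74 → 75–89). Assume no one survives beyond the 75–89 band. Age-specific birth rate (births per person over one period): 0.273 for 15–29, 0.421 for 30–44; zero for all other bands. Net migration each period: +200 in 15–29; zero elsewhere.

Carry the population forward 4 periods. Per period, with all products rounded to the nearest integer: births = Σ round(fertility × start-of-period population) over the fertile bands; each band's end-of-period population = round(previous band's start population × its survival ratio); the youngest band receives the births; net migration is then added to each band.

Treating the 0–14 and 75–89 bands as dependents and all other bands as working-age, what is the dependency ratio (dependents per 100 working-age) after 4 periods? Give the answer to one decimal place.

Period 1:
Births: 2550 × 0.273 = 696, 2550 × 0.421 = 1074 → 1770
15–29: 7350 × 0.977 = 7181
30–44: 2550 × 0.979 = 2496
45–59: 2550 × 0.962 = 2453
60–74: 2550 × 0.951 = 2425
75–89: 5450 × 0.961 = 5237
Net migration: 15–29 + 200 → 7381
Population now: 0–14=1770, 15–29=7381, 30–44=2496, 45–59=2453, 60–74=2425, 75–89=5237
Period 2:
Births: 7381 × 0.273 = 2015, 2496 × 0.421 = 1051 → 3066
15–29: 1770 × 0.977 = 1729
30–44: 7381 × 0.979 = 7226
45–59: 2496 × 0.962 = 2401
60–74: 2453 × 0.951 = 2333
75–89: 2425 × 0.961 = 2330
Net migration: 15–29 + 200 → 1929
Population now: 0–14=3066, 15–29=1929, 30–44=7226, 45–59=2401, 60–74=2333, 75–89=2330
Period 3:
Births: 1929 × 0.273 = 527, 7226 × 0.421 = 3042 → 3569
15–29: 3066 × 0.977 = 2995
30–44: 1929 × 0.979 = 1888
45–59: 7226 × 0.962 = 6951
60–74: 2401 × 0.951 = 2283
75–89: 2333 × 0.961 = 2242
Net migration: 15–29 + 200 → 3195
Population now: 0–14=3569, 15–29=3195, 30–44=1888, 45–59=6951, 60–74=2283, 75–89=2242
Period 4:
Births: 3195 × 0.273 = 872, 1888 × 0.421 = 795 → 1667
15–29: 3569 × 0.977 = 3487
30–44: 3195 × 0.979 = 3128
45–59: 1888 × 0.962 = 1816
60–74: 6951 × 0.951 = 6610
75–89: 2283 × 0.961 = 2194
Net migration: 15–29 + 200 → 3687
Population now: 0–14=1667, 15–29=3687, 30–44=3128, 45–59=1816, 60–74=6610, 75–89=2194
Dependents (band 0–14 + band 75–89) = 1667 + 2194 = 3861; working-age = 15241; ratio = 3861/15241 × 100 = 25.3

25.3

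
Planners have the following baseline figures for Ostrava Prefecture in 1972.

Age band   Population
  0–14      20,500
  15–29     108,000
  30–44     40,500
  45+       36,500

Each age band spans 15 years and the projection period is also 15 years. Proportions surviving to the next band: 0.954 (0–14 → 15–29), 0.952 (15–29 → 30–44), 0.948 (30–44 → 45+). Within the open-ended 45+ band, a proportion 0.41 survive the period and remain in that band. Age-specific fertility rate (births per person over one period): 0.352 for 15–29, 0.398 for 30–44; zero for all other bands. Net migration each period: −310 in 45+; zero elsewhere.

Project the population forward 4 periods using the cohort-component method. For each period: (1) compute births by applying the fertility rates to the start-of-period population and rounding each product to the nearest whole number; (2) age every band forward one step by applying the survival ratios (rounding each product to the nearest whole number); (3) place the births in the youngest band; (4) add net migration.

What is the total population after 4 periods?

Call the bands 1 to 4, youngest first.
[period 1]
Births: 108000 × 0.352 = 38016  |  40500 × 0.398 = 16119 ⇒ total 54135
Band 2: 20500 × 0.954 = 19557
Band 3: 108000 × 0.952 = 102816
Band 4: 40500 × 0.948 + 36500 × 0.41 = 38394 + 14965 = 53359
Net migration: Band 4 − 310 → 53049
Population now: 0–14=54135, 15–29=19557, 30–44=102816, 45+=53049
[period 2]
Births: 19557 × 0.352 = 6884  |  102816 × 0.398 = 40921 ⇒ total 47805
Band 2: 54135 × 0.954 = 51645
Band 3: 19557 × 0.952 = 18618
Band 4: 102816 × 0.948 + 53049 × 0.41 = 97470 + 21750 = 119220
Net migration: Band 4 − 310 → 118910
Population now: 0–14=47805, 15–29=51645, 30–44=18618, 45+=118910
[period 3]
Births: 51645 × 0.352 = 18179  |  18618 × 0.398 = 7410 ⇒ total 25589
Band 2: 47805 × 0.954 = 45606
Band 3: 51645 × 0.952 = 49166
Band 4: 18618 × 0.948 + 118910 × 0.41 = 17650 + 48753 = 66403
Net migration: Band 4 − 310 → 66093
Population now: 0–14=25589, 15–29=45606, 30–44=49166, 45+=66093
[period 4]
Births: 45606 × 0.352 = 16053  |  49166 × 0.398 = 19568 ⇒ total 35621
Band 2: 25589 × 0.954 = 24412
Band 3: 45606 × 0.952 = 43417
Band 4: 49166 × 0.948 + 66093 × 0.41 = 46609 + 27098 = 73707
Net migration: Band 4 − 310 → 73397
Population now: 0–14=35621, 15–29=24412, 30–44=43417, 45+=73397
Total after period 4: 35621 + 24412 + 43417 + 73397 = 176847

176847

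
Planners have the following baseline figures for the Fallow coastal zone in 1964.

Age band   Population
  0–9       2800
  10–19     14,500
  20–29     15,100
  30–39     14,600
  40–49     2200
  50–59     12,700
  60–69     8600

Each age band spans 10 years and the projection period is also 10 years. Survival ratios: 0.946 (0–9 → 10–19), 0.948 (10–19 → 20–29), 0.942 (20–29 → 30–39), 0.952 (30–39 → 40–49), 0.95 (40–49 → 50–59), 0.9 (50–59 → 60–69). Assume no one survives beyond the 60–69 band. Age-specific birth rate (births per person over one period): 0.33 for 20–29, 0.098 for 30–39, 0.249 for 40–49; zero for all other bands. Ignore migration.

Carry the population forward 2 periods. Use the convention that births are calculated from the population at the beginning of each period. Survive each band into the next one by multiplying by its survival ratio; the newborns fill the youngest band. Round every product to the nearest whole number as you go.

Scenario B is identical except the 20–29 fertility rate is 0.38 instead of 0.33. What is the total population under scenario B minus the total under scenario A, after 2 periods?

Call the groups 1 to 7, youngest first.
Period 1:
Births: 15100 × 0.33 = 4983  |  14600 × 0.098 = 1431  |  2200 × 0.249 = 548 — total 6962
Group 2: 2800 × 0.946 = 2649
Group 3: 14500 × 0.948 = 13746
Group 4: 15100 × 0.942 = 14224
Group 5: 14600 × 0.952 = 13899
Group 6: 2200 × 0.95 = 2090
Group 7: 12700 × 0.9 = 11430
Population now: 0–9=6962, 10–19=2649, 20–29=13746, 30–39=14224, 40–49=13899, 50–59=2090, 60–69=11430
Period 2:
Births: 13746 × 0.33 = 4536  |  14224 × 0.098 = 1394  |  13899 × 0.249 = 3461 — total 9391
Group 2: 6962 × 0.946 = 6586
Group 3: 2649 × 0.948 = 2511
Group 4: 13746 × 0.942 = 12949
Group 5: 14224 × 0.952 = 13541
Group 6: 13899 × 0.95 = 13204
Group 7: 2090 × 0.9 = 1881
Population now: 0–9=9391, 10–19=6586, 20–29=2511, 30–39=12949, 40–49=13541, 50–59=13204, 60–69=1881
Scenario A total after 2 periods: 60063
Scenario B projection —
Period 1:
Births: 15100 × 0.38 = 5738  |  14600 × 0.098 = 1431  |  2200 × 0.249 = 548 — total 7717
Group 2: 2800 × 0.946 = 2649
Group 3: 14500 × 0.948 = 13746
Group 4: 15100 × 0.942 = 14224
Group 5: 14600 × 0.952 = 13899
Group 6: 2200 × 0.95 = 2090
Group 7: 12700 × 0.9 = 11430
Population now: 0–9=7717, 10–19=2649, 20–29=13746, 30–39=14224, 40–49=13899, 50–59=2090, 60–69=11430
Period 2:
Births: 13746 × 0.38 = 5223  |  14224 × 0.098 = 1394  |  13899 × 0.249 = 3461 — total 10078
Group 2: 7717 × 0.946 = 7300
Group 3: 2649 × 0.948 = 2511
Group 4: 13746 × 0.942 = 12949
Group 5: 14224 × 0.952 = 13541
Group 6: 13899 × 0.95 = 13204
Group 7: 2090 × 0.9 = 1881
Population now: 0–9=10078, 10–19=7300, 20–29=2511, 30–39=12949, 40–49=13541, 50–59=13204, 60–69=1881
Scenario B total after 2 periods: 61464
Difference B − A = 61464 − 60063 = 1401

1401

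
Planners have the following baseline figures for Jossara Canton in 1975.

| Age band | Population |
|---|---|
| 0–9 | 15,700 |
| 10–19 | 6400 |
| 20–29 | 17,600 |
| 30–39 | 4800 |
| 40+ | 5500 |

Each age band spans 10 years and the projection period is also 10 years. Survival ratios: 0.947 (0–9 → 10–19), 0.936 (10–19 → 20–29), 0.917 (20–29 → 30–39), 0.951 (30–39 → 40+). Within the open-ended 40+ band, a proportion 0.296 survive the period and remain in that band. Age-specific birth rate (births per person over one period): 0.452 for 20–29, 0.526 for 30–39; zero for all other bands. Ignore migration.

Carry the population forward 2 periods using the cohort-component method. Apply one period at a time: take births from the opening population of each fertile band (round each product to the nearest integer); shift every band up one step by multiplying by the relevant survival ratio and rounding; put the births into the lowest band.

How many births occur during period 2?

11196

— Period 1 —
Births: 17600 × 0.452 = 7955  |  4800 × 0.526 = 2525 — total 10480
10–19: 15700 × 0.947 = 14868
20–29: 6400 × 0.936 = 5990
30–39: 17600 × 0.917 = 16139
40+: 4800 × 0.951 + 5500 × 0.296 = 4565 + 1628 = 6193
End of period: [10480, 14868, 5990, 16139, 6193]
— Period 2 —
Births: 5990 × 0.452 = 2707  |  16139 × 0.526 = 8489 — total 11196
10–19: 10480 × 0.947 = 9925
20–29: 14868 × 0.936 = 13916
30–39: 5990 × 0.917 = 5493
40+: 16139 × 0.951 + 6193 × 0.296 = 15348 + 1833 = 17181
End of period: [11196, 9925, 13916, 5493, 17181]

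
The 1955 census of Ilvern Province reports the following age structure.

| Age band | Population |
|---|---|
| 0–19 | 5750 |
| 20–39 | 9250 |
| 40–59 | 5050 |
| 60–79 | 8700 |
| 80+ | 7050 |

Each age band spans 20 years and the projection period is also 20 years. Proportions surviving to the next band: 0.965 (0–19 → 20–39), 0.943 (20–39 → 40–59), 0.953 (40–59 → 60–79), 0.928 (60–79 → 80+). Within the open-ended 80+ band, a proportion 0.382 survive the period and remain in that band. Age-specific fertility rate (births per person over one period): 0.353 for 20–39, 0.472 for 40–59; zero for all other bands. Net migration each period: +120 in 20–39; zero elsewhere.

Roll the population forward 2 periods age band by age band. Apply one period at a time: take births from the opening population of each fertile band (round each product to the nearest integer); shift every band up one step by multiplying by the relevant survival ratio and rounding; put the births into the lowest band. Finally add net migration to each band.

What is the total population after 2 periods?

33927

Numbering the groups 1..5 from youngest to oldest:
— Period 1 —
Births: 9250 * 0.353 = 3265 ; 5050 * 0.472 = 2384 — total 5649
Group 2: 5750 * 0.965 = 5549
Group 3: 9250 * 0.943 = 8723
Group 4: 5050 * 0.953 = 4813
Group 5: 8700 * 0.928 + 7050 * 0.382 = 8074 + 2693 = 10767
Net migration: Group 2 + 120 → 5669
Giving 5649 / 5669 / 8723 / 4813 / 10767.
— Period 2 —
Births: 5669 * 0.353 = 2001 ; 8723 * 0.472 = 4117 — total 6118
Group 2: 5649 * 0.965 = 5451
Group 3: 5669 * 0.943 = 5346
Group 4: 8723 * 0.953 = 8313
Group 5: 4813 * 0.928 + 10767 * 0.382 = 4466 + 4113 = 8579
Net migration: Group 2 + 120 → 5571
Giving 6118 / 5571 / 5346 / 8313 / 8579.
Total after period 2: 6118 + 5571 + 5346 + 8313 + 8579 = 33927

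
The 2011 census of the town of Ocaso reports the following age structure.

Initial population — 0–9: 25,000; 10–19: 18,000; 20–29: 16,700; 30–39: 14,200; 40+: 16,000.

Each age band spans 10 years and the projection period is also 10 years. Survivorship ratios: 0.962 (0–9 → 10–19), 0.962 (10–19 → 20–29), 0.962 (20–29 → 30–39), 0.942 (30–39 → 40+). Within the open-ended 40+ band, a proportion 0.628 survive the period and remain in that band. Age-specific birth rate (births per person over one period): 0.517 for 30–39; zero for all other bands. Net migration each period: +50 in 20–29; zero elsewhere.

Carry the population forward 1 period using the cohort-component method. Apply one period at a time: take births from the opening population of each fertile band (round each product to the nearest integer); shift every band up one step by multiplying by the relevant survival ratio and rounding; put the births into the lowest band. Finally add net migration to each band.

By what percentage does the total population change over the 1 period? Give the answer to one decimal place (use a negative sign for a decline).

Call the bands 1 to 5, youngest first.
[period 1]
Births: 14200 × 0.517 = 7341
Band 2: 25000 × 0.962 = 24050
Band 3: 18000 × 0.962 = 17316
Band 4: 16700 × 0.962 = 16065
Band 5: 14200 × 0.942 + 16000 × 0.628 = 13376 + 10048 = 23424
Net migration: Band 3 + 50 → 17366
Giving 7341 / 24050 / 17366 / 16065 / 23424.
Total: 89900 → 88246; change = -1654; percentage change = -1.8%

-1.8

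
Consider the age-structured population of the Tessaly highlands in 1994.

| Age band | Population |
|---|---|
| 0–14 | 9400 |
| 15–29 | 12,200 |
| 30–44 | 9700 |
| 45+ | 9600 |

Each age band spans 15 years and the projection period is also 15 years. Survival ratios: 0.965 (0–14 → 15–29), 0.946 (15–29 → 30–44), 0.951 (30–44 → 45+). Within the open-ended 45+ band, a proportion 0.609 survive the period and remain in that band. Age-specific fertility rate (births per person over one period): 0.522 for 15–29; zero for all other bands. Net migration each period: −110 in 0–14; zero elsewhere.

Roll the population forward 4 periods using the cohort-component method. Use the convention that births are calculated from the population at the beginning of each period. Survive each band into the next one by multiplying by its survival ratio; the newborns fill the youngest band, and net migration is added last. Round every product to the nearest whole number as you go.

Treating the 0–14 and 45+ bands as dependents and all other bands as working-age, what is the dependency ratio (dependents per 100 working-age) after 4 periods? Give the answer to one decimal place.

280.8

After projecting period 1:
Births: 12200 × 0.522 = 6368
15–29: 9400 × 0.965 = 9071
30–44: 12200 × 0.946 = 11541
45+: 9700 × 0.951 + 9600 × 0.609 = 9225 + 5846 = 15071
Net migration: 0–14 − 110 → 6258
Giving 6258 / 9071 / 11541 / 15071.
After projecting period 2:
Births: 9071 × 0.522 = 4735
15–29: 6258 × 0.965 = 6039
30–44: 9071 × 0.946 = 8581
45+: 11541 × 0.951 + 15071 × 0.609 = 10975 + 9178 = 20153
Net migration: 0–14 − 110 → 4625
Giving 4625 / 6039 / 8581 / 20153.
After projecting period 3:
Births: 6039 × 0.522 = 3152
15–29: 4625 × 0.965 = 4463
30–44: 6039 × 0.946 = 5713
45+: 8581 × 0.951 + 20153 × 0.609 = 8161 + 12273 = 20434
Net migration: 0–14 − 110 → 3042
Giving 3042 / 4463 / 5713 / 20434.
After projecting period 4:
Births: 4463 × 0.522 = 2330
15–29: 3042 × 0.965 = 2936
30–44: 4463 × 0.946 = 4222
45+: 5713 × 0.951 + 20434 × 0.609 = 5433 + 12444 = 17877
Net migration: 0–14 − 110 → 2220
Giving 2220 / 2936 / 4222 / 17877.
Dependents (band 0–14 + band 45+) = 2220 + 17877 = 20097; working-age = 7158; ratio = 20097/7158 × 100 = 280.8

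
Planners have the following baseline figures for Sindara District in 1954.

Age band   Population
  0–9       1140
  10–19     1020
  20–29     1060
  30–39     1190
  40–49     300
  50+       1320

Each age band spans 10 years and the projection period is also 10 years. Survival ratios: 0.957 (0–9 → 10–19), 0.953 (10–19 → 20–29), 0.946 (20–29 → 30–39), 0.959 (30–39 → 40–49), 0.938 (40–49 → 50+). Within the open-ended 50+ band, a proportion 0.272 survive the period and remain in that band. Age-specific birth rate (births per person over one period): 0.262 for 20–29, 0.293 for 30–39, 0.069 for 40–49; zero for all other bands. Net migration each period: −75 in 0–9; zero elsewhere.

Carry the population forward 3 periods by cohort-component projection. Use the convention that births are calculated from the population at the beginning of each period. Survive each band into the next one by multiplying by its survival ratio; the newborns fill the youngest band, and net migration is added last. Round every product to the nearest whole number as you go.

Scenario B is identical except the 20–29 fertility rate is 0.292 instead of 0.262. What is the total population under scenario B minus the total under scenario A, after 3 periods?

90

Let group 1 be 0–9 through group 6 = 50+.
— Period 1 —
Births: 1060 × 0.262 = 278 ; 1190 × 0.293 = 349 ; 300 × 0.069 = 21 → 648
Group 2: 1140 × 0.957 = 1091
Group 3: 1020 × 0.953 = 972
Group 4: 1060 × 0.946 = 1003
Group 5: 1190 × 0.959 = 1141
Group 6: 300 × 0.938 + 1320 × 0.272 = 281 + 359 = 640
Net migration: Group 1 − 75 → 573
End of period: [573, 1091, 972, 1003, 1141, 640]
— Period 2 —
Births: 972 × 0.262 = 255 ; 1003 × 0.293 = 294 ; 1141 × 0.069 = 79 → 628
Group 2: 573 × 0.957 = 548
Group 3: 1091 × 0.953 = 1040
Group 4: 972 × 0.946 = 920
Group 5: 1003 × 0.959 = 962
Group 6: 1141 × 0.938 + 640 × 0.272 = 1070 + 174 = 1244
Net migration: Group 1 − 75 → 553
End of period: [553, 548, 1040, 920, 962, 1244]
— Period 3 —
Births: 1040 × 0.262 = 272 ; 920 × 0.293 = 270 ; 962 × 0.069 = 66 → 608
Group 2: 553 × 0.957 = 529
Group 3: 548 × 0.953 = 522
Group 4: 1040 × 0.946 = 984
Group 5: 920 × 0.959 = 882
Group 6: 962 × 0.938 + 1244 × 0.272 = 902 + 338 = 1240
Net migration: Group 1 − 75 → 533
End of period: [533, 529, 522, 984, 882, 1240]
Scenario A total after 3 periods: 4690
Scenario B projection —
— Period 1 —
Births: 1060 × 0.292 = 310 ; 1190 × 0.293 = 349 ; 300 × 0.069 = 21 → 680
Group 2: 1140 × 0.957 = 1091
Group 3: 1020 × 0.953 = 972
Group 4: 1060 × 0.946 = 1003
Group 5: 1190 × 0.959 = 1141
Group 6: 300 × 0.938 + 1320 × 0.272 = 281 + 359 = 640
Net migration: Group 1 − 75 → 605
End of period: [605, 1091, 972, 1003, 1141, 640]
— Period 2 —
Births: 972 × 0.292 = 284 ; 1003 × 0.293 = 294 ; 1141 × 0.069 = 79 → 657
Group 2: 605 × 0.957 = 579
Group 3: 1091 × 0.953 = 1040
Group 4: 972 × 0.946 = 920
Group 5: 1003 × 0.959 = 962
Group 6: 1141 × 0.938 + 640 × 0.272 = 1070 + 174 = 1244
Net migration: Group 1 − 75 → 582
End of period: [582, 579, 1040, 920, 962, 1244]
— Period 3 —
Births: 1040 × 0.292 = 304 ; 920 × 0.293 = 270 ; 962 × 0.069 = 66 → 640
Group 2: 582 × 0.957 = 557
Group 3: 579 × 0.953 = 552
Group 4: 1040 × 0.946 = 984
Group 5: 920 × 0.959 = 882
Group 6: 962 × 0.938 + 1244 × 0.272 = 902 + 338 = 1240
Net migration: Group 1 − 75 → 565
End of period: [565, 557, 552, 984, 882, 1240]
Scenario B total after 3 periods: 4780
Difference B − A = 4780 − 4690 = 90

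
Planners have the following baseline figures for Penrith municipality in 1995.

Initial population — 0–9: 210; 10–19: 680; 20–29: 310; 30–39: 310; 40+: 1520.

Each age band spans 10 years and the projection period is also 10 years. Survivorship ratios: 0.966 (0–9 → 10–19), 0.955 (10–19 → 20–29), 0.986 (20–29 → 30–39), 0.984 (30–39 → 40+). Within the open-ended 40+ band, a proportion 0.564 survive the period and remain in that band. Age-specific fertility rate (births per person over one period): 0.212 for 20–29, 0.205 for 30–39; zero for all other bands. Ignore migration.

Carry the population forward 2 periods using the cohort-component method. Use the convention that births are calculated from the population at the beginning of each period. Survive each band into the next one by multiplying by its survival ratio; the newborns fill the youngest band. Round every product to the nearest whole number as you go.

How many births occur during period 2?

(Bands numbered youngest = 1 to oldest = 5.)
After projecting period 1:
Births: 310 × 0.212 = 66 ; 310 × 0.205 = 64 → total 130
Band 2: 210 × 0.966 = 203
Band 3: 680 × 0.955 = 649
Band 4: 310 × 0.986 = 306
Band 5: 310 × 0.984 + 1520 × 0.564 = 305 + 857 = 1162
End of period: [130, 203, 649, 306, 1162]
After projecting period 2:
Births: 649 × 0.212 = 138 ; 306 × 0.205 = 63 → total 201
Band 2: 130 × 0.966 = 126
Band 3: 203 × 0.955 = 194
Band 4: 649 × 0.986 = 640
Band 5: 306 × 0.984 + 1162 × 0.564 = 301 + 655 = 956
End of period: [201, 126, 194, 640, 956]

201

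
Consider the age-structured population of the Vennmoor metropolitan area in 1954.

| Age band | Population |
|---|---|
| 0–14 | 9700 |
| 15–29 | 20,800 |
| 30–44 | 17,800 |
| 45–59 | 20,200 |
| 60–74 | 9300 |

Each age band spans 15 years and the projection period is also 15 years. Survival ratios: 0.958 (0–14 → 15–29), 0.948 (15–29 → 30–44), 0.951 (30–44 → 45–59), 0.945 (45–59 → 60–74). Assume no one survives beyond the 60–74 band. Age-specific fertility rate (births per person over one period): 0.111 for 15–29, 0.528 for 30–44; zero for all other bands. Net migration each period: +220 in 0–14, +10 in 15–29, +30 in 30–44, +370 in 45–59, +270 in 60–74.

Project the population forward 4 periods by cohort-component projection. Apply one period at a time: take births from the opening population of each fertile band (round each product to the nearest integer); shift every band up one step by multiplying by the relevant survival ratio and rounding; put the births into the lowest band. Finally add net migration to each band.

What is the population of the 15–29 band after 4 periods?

[period 1]
Births: 20800 × 0.111 = 2309 ; 17800 × 0.528 = 9398 ⇒ total 11707
15–29: 9700 × 0.958 = 9293
30–44: 20800 × 0.948 = 19718
45–59: 17800 × 0.951 = 16928
60–74: 20200 × 0.945 = 19089
Net migration: 0–14 + 220 → 11927; 15–29 + 10 → 9303; 30–44 + 30 → 19748; 45–59 + 370 → 17298; 60–74 + 270 → 19359
End of period: [11927, 9303, 19748, 17298, 19359]
[period 2]
Births: 9303 × 0.111 = 1033 ; 19748 × 0.528 = 10427 ⇒ total 11460
15–29: 11927 × 0.958 = 11426
30–44: 9303 × 0.948 = 8819
45–59: 19748 × 0.951 = 18780
60–74: 17298 × 0.945 = 16347
Net migration: 0–14 + 220 → 11680; 15–29 + 10 → 11436; 30–44 + 30 → 8849; 45–59 + 370 → 19150; 60–74 + 270 → 16617
End of period: [11680, 11436, 8849, 19150, 16617]
[period 3]
Births: 11436 × 0.111 = 1269 ; 8849 × 0.528 = 4672 ⇒ total 5941
15–29: 11680 × 0.958 = 11189
30–44: 11436 × 0.948 = 10841
45–59: 8849 × 0.951 = 8415
60–74: 19150 × 0.945 = 18097
Net migration: 0–14 + 220 → 6161; 15–29 + 10 → 11199; 30–44 + 30 → 10871; 45–59 + 370 → 8785; 60–74 + 270 → 18367
End of period: [6161, 11199, 10871, 8785, 18367]
[period 4]
Births: 11199 × 0.111 = 1243 ; 10871 × 0.528 = 5740 ⇒ total 6983
15–29: 6161 × 0.958 = 5902
30–44: 11199 × 0.948 = 10617
45–59: 10871 × 0.951 = 10338
60–74: 8785 × 0.945 = 8302
Net migration: 0–14 + 220 → 7203; 15–29 + 10 → 5912; 30–44 + 30 → 10647; 45–59 + 370 → 10708; 60–74 + 270 → 8572
End of period: [7203, 5912, 10647, 10708, 8572]

5912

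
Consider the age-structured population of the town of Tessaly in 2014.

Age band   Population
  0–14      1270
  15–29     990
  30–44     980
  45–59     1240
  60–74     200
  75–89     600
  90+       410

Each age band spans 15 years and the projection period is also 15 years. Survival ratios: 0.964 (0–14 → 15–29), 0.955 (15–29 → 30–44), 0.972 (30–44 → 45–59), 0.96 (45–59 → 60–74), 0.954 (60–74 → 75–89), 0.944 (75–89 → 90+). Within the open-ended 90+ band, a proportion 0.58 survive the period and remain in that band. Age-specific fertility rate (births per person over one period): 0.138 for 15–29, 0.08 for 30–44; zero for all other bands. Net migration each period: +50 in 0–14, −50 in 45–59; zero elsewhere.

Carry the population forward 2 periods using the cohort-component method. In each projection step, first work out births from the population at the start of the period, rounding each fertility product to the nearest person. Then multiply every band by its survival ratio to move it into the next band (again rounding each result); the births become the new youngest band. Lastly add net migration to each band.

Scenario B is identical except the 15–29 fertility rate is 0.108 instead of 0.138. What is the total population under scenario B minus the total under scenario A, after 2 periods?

Call the groups 1 to 7, youngest first.
Period 1.
Births: 990 × 0.138 = 137  |  980 × 0.08 = 78 → total 215
Group 2: 1270 × 0.964 = 1224
Group 3: 990 × 0.955 = 945
Group 4: 980 × 0.972 = 953
Group 5: 1240 × 0.96 = 1190
Group 6: 200 × 0.954 = 191
Group 7: 600 × 0.944 + 410 × 0.58 = 566 + 238 = 804
Net migration: Group 1 + 50 → 265; Group 4 − 50 → 903
Giving 265 / 1224 / 945 / 903 / 1190 / 191 / 804.
Period 2.
Births: 1224 × 0.138 = 169  |  945 × 0.08 = 76 → total 245
Group 2: 265 × 0.964 = 255
Group 3: 1224 × 0.955 = 1169
Group 4: 945 × 0.972 = 919
Group 5: 903 × 0.96 = 867
Group 6: 1190 × 0.954 = 1135
Group 7: 191 × 0.944 + 804 × 0.58 = 180 + 466 = 646
Net migration: Group 1 + 50 → 295; Group 4 − 50 → 869
Giving 295 / 255 / 1169 / 869 / 867 / 1135 / 646.
Scenario A total after 2 periods: 5236
Scenario B projection —
Period 1.
Births: 990 × 0.108 = 107  |  980 × 0.08 = 78 → total 185
Group 2: 1270 × 0.964 = 1224
Group 3: 990 × 0.955 = 945
Group 4: 980 × 0.972 = 953
Group 5: 1240 × 0.96 = 1190
Group 6: 200 × 0.954 = 191
Group 7: 600 × 0.944 + 410 × 0.58 = 566 + 238 = 804
Net migration: Group 1 + 50 → 235; Group 4 − 50 → 903
Giving 235 / 1224 / 945 / 903 / 1190 / 191 / 804.
Period 2.
Births: 1224 × 0.108 = 132  |  945 × 0.08 = 76 → total 208
Group 2: 235 × 0.964 = 227
Group 3: 1224 × 0.955 = 1169
Group 4: 945 × 0.972 = 919
Group 5: 903 × 0.96 = 867
Group 6: 1190 × 0.954 = 1135
Group 7: 191 × 0.944 + 804 × 0.58 = 180 + 466 = 646
Net migration: Group 1 + 50 → 258; Group 4 − 50 → 869
Giving 258 / 227 / 1169 / 869 / 867 / 1135 / 646.
Scenario B total after 2 periods: 5171
Difference B − A = 5171 − 5236 = -65

-65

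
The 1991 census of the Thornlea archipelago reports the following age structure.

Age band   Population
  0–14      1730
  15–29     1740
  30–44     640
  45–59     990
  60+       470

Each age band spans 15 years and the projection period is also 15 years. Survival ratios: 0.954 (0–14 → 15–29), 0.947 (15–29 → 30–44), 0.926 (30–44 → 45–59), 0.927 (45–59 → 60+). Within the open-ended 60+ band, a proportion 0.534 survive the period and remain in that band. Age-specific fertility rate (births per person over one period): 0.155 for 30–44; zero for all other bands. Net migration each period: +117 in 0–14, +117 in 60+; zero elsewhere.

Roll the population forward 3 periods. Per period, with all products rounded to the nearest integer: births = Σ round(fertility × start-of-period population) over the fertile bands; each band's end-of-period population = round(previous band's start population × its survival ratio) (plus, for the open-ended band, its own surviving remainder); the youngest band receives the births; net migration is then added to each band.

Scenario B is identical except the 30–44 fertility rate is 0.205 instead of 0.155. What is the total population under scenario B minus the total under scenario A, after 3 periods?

186

Let band 1 be 0–14 through band 5 = 60+.
Period 1.
Births: 640 * 0.155 = 99
Band 2: 1730 * 0.954 = 1650
Band 3: 1740 * 0.947 = 1648
Band 4: 640 * 0.926 = 593
Band 5: 990 * 0.927 + 470 * 0.534 = 918 + 251 = 1169
Net migration: Band 1 + 117 → 216; Band 5 + 117 → 1286
End of period: [216, 1650, 1648, 593, 1286]
Period 2.
Births: 1648 * 0.155 = 255
Band 2: 216 * 0.954 = 206
Band 3: 1650 * 0.947 = 1563
Band 4: 1648 * 0.926 = 1526
Band 5: 593 * 0.927 + 1286 * 0.534 = 550 + 687 = 1237
Net migration: Band 1 + 117 → 372; Band 5 + 117 → 1354
End of period: [372, 206, 1563, 1526, 1354]
Period 3.
Births: 1563 * 0.155 = 242
Band 2: 372 * 0.954 = 355
Band 3: 206 * 0.947 = 195
Band 4: 1563 * 0.926 = 1447
Band 5: 1526 * 0.927 + 1354 * 0.534 = 1415 + 723 = 2138
Net migration: Band 1 + 117 → 359; Band 5 + 117 → 2255
End of period: [359, 355, 195, 1447, 2255]
Scenario A total after 3 periods: 4611
Scenario B projection —
Period 1.
Births: 640 * 0.205 = 131
Band 2: 1730 * 0.954 = 1650
Band 3: 1740 * 0.947 = 1648
Band 4: 640 * 0.926 = 593
Band 5: 990 * 0.927 + 470 * 0.534 = 918 + 251 = 1169
Net migration: Band 1 + 117 → 248; Band 5 + 117 → 1286
End of period: [248, 1650, 1648, 593, 1286]
Period 2.
Births: 1648 * 0.205 = 338
Band 2: 248 * 0.954 = 237
Band 3: 1650 * 0.947 = 1563
Band 4: 1648 * 0.926 = 1526
Band 5: 593 * 0.927 + 1286 * 0.534 = 550 + 687 = 1237
Net migration: Band 1 + 117 → 455; Band 5 + 117 → 1354
End of period: [455, 237, 1563, 1526, 1354]
Period 3.
Births: 1563 * 0.205 = 320
Band 2: 455 * 0.954 = 434
Band 3: 237 * 0.947 = 224
Band 4: 1563 * 0.926 = 1447
Band 5: 1526 * 0.927 + 1354 * 0.534 = 1415 + 723 = 2138
Net migration: Band 1 + 117 → 437; Band 5 + 117 → 2255
End of period: [437, 434, 224, 1447, 2255]
Scenario B total after 3 periods: 4797
Difference B − A = 4797 − 4611 = 186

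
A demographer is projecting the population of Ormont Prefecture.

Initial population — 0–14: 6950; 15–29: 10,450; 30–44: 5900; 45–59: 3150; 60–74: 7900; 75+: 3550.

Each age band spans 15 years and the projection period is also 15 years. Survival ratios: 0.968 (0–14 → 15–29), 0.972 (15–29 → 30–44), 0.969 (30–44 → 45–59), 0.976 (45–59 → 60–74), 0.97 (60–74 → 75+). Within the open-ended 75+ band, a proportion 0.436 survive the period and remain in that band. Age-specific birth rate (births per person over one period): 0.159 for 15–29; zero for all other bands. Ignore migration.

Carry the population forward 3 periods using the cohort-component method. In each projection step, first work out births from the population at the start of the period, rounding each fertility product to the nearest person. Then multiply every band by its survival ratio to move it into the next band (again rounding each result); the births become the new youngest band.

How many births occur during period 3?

256

Numbering the groups 1..6 from youngest to oldest:
[period 1]
Births: 10450 × 0.159 = 1662
Group 2: 6950 × 0.968 = 6728
Group 3: 10450 × 0.972 = 10157
Group 4: 5900 × 0.969 = 5717
Group 5: 3150 × 0.976 = 3074
Group 6: 7900 × 0.97 + 3550 × 0.436 = 7663 + 1548 = 9211
End of period: [1662, 6728, 10157, 5717, 3074, 9211]
[period 2]
Births: 6728 × 0.159 = 1070
Group 2: 1662 × 0.968 = 1609
Group 3: 6728 × 0.972 = 6540
Group 4: 10157 × 0.969 = 9842
Group 5: 5717 × 0.976 = 5580
Group 6: 3074 × 0.97 + 9211 × 0.436 = 2982 + 4016 = 6998
End of period: [1070, 1609, 6540, 9842, 5580, 6998]
[period 3]
Births: 1609 × 0.159 = 256
Group 2: 1070 × 0.968 = 1036
Group 3: 1609 × 0.972 = 1564
Group 4: 6540 × 0.969 = 6337
Group 5: 9842 × 0.976 = 9606
Group 6: 5580 × 0.97 + 6998 × 0.436 = 5413 + 3051 = 8464
End of period: [256, 1036, 1564, 6337, 9606, 8464]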